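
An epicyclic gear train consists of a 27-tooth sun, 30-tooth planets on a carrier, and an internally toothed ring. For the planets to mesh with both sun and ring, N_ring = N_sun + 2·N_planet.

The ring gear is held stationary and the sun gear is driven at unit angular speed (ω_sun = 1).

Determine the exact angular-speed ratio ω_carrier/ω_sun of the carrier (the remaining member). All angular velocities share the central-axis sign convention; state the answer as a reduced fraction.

9/38

N_ring = 27 + 2·30 = 87
27(ω_s−ω_c) = −87(ω_r−ω_c),  ω_r=0, ω_s=1
27(1−ω_c) = −87(0−ω_c)  ⇒  114ω_c = 27  ⇒  ω_c = 9/38
ω_c/ω_s = 9/38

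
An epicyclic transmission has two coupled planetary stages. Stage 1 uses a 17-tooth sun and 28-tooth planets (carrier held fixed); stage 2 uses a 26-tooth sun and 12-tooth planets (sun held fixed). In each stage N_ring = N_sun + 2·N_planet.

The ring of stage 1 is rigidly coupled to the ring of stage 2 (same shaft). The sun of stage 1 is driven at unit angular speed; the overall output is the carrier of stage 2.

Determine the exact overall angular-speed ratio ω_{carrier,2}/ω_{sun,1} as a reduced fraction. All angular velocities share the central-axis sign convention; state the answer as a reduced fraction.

Stage 1: N_ring = 17 + 2·28 = 73
Stage 1: 17(ω_s−ω_c) = −73(ω_r−ω_c),  ω_c=0, ω_s=1
Stage 1: ω_r = 0 − (17/73)(1−0) = -17/73
  ⇒ ω_r¹/ω_s¹ = -17/73
Stage 2: N_ring = 26 + 2·12 = 50
Stage 2: 26(ω_s−ω_c) = −50(ω_r−ω_c),  ω_s=0, ω_r=1
Stage 2: 26(0−ω_c) = −50(1−ω_c)  ⇒  76ω_c = 50  ⇒  ω_c = 25/38
  ⇒ ω_c²/ω_r² = 25/38
Coupling ω_r² = ω_r¹ ⇒ overall = -17/73 × 25/38 = -425/2774

-425/2774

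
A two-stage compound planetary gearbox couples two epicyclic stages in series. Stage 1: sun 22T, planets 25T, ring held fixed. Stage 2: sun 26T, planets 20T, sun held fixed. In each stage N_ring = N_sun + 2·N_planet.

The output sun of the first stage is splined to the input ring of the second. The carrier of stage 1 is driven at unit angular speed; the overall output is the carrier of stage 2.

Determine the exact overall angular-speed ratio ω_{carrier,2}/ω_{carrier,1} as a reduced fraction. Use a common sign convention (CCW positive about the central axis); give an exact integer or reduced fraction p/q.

Stage 1: N_ring = 22 + 2·25 = 72
Stage 1: 22(ω_s−ω_c) = −72(ω_r−ω_c),  ω_r=0, ω_c=1
Stage 1: ω_s = 1 − (72/22)(0−1) = 47/11
  ⇒ ω_s¹/ω_c¹ = 47/11
Stage 2: N_ring = 26 + 2·20 = 66
Stage 2: 26(ω_s−ω_c) = −66(ω_r−ω_c),  ω_s=0, ω_r=1
Stage 2: 26(0−ω_c) = −66(1−ω_c)  ⇒  92ω_c = 66  ⇒  ω_c = 33/46
  ⇒ ω_c²/ω_r² = 33/46
Coupling ω_r² = ω_s¹ ⇒ overall = 47/11 × 33/46 = 141/46

141/46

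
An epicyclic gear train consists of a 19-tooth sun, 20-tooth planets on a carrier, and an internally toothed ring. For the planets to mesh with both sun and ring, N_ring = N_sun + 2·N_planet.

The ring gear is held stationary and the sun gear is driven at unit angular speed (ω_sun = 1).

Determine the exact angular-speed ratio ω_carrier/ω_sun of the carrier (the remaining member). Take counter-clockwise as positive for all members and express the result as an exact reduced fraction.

N_ring = 19 + 2·20 = 59
19(ω_s−ω_c) = −59(ω_r−ω_c),  ω_r=0, ω_s=1
19(1−ω_c) = −59(0−ω_c)  ⇒  78ω_c = 19  ⇒  ω_c = 19/78
ω_c/ω_s = 19/78

19/78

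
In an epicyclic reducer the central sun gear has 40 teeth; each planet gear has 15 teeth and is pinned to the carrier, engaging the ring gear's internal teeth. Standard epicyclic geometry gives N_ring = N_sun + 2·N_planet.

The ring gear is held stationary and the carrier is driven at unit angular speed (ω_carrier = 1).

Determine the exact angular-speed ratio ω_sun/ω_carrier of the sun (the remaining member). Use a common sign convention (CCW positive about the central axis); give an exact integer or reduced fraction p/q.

N_ring = 40 + 2·15 = 70
40(ω_s−ω_c) = −70(ω_r−ω_c),  ω_r=0, ω_c=1
ω_s = 1 − (70/40)(0−1) = 11/4
ω_s/ω_c = 11/4

11/4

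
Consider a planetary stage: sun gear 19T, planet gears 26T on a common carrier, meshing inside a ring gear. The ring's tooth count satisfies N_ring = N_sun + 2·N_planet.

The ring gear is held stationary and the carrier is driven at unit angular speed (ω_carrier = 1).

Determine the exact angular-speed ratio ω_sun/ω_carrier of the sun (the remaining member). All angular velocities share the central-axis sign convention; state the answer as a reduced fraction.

90/19

N_ring = 19 + 2·26 = 71
19(ω_s−ω_c) = −71(ω_r−ω_c),  ω_r=0, ω_c=1
ω_s = 1 − (71/19)(0−1) = 90/19
ω_s/ω_c = 90/19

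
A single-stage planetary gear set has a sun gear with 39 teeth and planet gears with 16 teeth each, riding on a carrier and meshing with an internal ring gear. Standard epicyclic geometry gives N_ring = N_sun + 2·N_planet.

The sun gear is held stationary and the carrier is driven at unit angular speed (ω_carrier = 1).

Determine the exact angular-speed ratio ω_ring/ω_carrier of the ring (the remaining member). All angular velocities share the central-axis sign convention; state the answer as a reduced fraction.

N_ring = 39 + 2·16 = 71
39(ω_s−ω_c) = −71(ω_r−ω_c),  ω_s=0, ω_c=1
ω_r = 1 − (39/71)(0−1) = 110/71
ω_r/ω_c = 110/71

110/71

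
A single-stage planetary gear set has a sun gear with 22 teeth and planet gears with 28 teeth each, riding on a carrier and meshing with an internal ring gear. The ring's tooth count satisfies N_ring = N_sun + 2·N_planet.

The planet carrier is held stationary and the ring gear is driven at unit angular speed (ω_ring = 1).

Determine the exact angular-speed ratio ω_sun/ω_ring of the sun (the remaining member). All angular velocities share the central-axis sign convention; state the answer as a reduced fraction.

-39/11

N_ring = 22 + 2·28 = 78
22(ω_s−ω_c) = −78(ω_r−ω_c),  ω_c=0, ω_r=1
ω_s = 0 − (78/22)(1−0) = -39/11
ω_s/ω_r = -39/11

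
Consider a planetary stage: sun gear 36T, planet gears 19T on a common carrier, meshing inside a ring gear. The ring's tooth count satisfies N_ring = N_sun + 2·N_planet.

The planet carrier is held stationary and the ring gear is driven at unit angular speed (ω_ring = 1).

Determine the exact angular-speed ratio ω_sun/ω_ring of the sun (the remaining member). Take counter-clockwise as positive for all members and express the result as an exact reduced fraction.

N_ring = 36 + 2·19 = 74
36(ω_s−ω_c) = −74(ω_r−ω_c),  ω_c=0, ω_r=1
ω_s = 0 − (74/36)(1−0) = -37/18
ω_s/ω_r = -37/18

-37/18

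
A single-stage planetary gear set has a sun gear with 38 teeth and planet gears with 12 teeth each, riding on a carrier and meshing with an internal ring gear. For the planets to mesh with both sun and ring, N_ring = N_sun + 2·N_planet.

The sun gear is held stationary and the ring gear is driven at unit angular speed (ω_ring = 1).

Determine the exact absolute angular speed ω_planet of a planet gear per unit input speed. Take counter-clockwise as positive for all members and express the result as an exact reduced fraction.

N_ring = 38 + 2·12 = 62
38(ω_s−ω_c) = −62(ω_r−ω_c),  ω_s=0, ω_r=1
38(0−ω_c) = −62(1−ω_c)  ⇒  100ω_c = 62  ⇒  ω_c = 31/50
sun–planet: 38·(0−31/50) = −12·(ω_p−ω_c)  ⇒  ω_p−ω_c = −(38/12)·(-31/50) = 589/300
ω_p = 31/50 + 589/300 = 31/12

31/12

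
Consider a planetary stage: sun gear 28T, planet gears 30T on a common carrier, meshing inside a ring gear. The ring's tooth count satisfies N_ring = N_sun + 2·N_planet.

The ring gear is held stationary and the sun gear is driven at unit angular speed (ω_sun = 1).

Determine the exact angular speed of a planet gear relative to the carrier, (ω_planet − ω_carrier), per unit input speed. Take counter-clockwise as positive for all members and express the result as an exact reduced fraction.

N_ring = 28 + 2·30 = 88
28(ω_s−ω_c) = −88(ω_r−ω_c),  ω_r=0, ω_s=1
28(1−ω_c) = −88(0−ω_c)  ⇒  116ω_c = 28  ⇒  ω_c = 7/29
sun–planet: 28·(1−7/29) = −30·(ω_p−ω_c)  ⇒  ω_p−ω_c = −(28/30)·(22/29) = -308/435

-308/435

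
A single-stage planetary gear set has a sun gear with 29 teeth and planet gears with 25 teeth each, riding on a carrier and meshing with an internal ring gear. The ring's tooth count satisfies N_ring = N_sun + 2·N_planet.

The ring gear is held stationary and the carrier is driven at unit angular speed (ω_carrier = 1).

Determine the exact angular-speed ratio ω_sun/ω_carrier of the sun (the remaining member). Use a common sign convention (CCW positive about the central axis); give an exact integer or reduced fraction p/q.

N_ring = 29 + 2·25 = 79
29(ω_s−ω_c) = −79(ω_r−ω_c),  ω_r=0, ω_c=1
ω_s = 1 − (79/29)(0−1) = 108/29
ω_s/ω_c = 108/29

108/29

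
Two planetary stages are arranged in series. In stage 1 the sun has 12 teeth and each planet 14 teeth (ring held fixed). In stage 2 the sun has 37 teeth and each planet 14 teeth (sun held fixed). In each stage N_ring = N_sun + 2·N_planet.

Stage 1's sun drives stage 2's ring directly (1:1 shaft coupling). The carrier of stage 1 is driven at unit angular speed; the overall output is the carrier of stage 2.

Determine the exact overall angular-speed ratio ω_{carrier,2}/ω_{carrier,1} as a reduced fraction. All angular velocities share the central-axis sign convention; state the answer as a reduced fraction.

Stage 1: N_ring = 12 + 2·14 = 40
Stage 1: 12(ω_s−ω_c) = −40(ω_r−ω_c),  ω_r=0, ω_c=1
Stage 1: ω_s = 1 − (40/12)(0−1) = 13/3
  ⇒ ω_s¹/ω_c¹ = 13/3
Stage 2: N_ring = 37 + 2·14 = 65
Stage 2: 37(ω_s−ω_c) = −65(ω_r−ω_c),  ω_s=0, ω_r=1
Stage 2: 37(0−ω_c) = −65(1−ω_c)  ⇒  102ω_c = 65  ⇒  ω_c = 65/102
  ⇒ ω_c²/ω_r² = 65/102
Coupling ω_r² = ω_s¹ ⇒ overall = 13/3 × 65/102 = 845/306

845/306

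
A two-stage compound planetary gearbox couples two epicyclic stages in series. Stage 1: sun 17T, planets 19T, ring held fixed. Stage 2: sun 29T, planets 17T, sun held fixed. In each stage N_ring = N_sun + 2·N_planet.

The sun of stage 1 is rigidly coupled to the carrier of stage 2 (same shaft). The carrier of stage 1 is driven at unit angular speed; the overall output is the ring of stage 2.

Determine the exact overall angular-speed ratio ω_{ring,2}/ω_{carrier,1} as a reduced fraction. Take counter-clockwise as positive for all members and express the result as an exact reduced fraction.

736/119

Stage 1: N_ring = 17 + 2·19 = 55
Stage 1: 17(ω_s−ω_c) = −55(ω_r−ω_c),  ω_r=0, ω_c=1
Stage 1: ω_s = 1 − (55/17)(0−1) = 72/17
  ⇒ ω_s¹/ω_c¹ = 72/17
Stage 2: N_ring = 29 + 2·17 = 63
Stage 2: 29(ω_s−ω_c) = −63(ω_r−ω_c),  ω_s=0, ω_c=1
Stage 2: ω_r = 1 − (29/63)(0−1) = 92/63
  ⇒ ω_r²/ω_c² = 92/63
Coupling ω_c² = ω_s¹ ⇒ overall = 72/17 × 92/63 = 736/119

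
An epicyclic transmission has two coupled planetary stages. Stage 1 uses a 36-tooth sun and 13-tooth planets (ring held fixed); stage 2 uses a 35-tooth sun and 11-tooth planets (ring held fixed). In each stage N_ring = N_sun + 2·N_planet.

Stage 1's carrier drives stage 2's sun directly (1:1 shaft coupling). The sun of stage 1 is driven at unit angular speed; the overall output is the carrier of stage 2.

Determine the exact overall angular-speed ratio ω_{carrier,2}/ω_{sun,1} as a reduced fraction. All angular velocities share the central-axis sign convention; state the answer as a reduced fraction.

45/322

Stage 1: N_ring = 36 + 2·13 = 62
Stage 1: 36(ω_s−ω_c) = −62(ω_r−ω_c),  ω_r=0, ω_s=1
Stage 1: 36(1−ω_c) = −62(0−ω_c)  ⇒  98ω_c = 36  ⇒  ω_c = 18/49
  ⇒ ω_c¹/ω_s¹ = 18/49
Stage 2: N_ring = 35 + 2·11 = 57
Stage 2: 35(ω_s−ω_c) = −57(ω_r−ω_c),  ω_r=0, ω_s=1
Stage 2: 35(1−ω_c) = −57(0−ω_c)  ⇒  92ω_c = 35  ⇒  ω_c = 35/92
  ⇒ ω_c²/ω_s² = 35/92
Coupling ω_s² = ω_c¹ ⇒ overall = 18/49 × 35/92 = 45/322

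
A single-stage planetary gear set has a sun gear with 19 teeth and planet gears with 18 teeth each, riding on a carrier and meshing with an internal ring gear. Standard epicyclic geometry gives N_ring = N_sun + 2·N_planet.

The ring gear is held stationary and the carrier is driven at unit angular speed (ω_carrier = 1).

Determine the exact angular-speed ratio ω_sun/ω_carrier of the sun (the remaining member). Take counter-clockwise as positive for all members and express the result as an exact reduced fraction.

N_ring = 19 + 2·18 = 55
19(ω_s−ω_c) = −55(ω_r−ω_c),  ω_r=0, ω_c=1
ω_s = 1 − (55/19)(0−1) = 74/19
ω_s/ω_c = 74/19

74/19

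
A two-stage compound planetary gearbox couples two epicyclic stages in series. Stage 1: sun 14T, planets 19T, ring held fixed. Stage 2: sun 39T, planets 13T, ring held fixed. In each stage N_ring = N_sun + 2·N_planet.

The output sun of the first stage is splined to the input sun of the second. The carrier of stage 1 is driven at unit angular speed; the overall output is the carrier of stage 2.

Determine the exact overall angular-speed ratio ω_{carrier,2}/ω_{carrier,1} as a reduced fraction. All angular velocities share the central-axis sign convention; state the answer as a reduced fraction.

99/56

Stage 1: N_ring = 14 + 2·19 = 52
Stage 1: 14(ω_s−ω_c) = −52(ω_r−ω_c),  ω_r=0, ω_c=1
Stage 1: ω_s = 1 − (52/14)(0−1) = 33/7
  ⇒ ω_s¹/ω_c¹ = 33/7
Stage 2: N_ring = 39 + 2·13 = 65
Stage 2: 39(ω_s−ω_c) = −65(ω_r−ω_c),  ω_r=0, ω_s=1
Stage 2: 39(1−ω_c) = −65(0−ω_c)  ⇒  104ω_c = 39  ⇒  ω_c = 3/8
  ⇒ ω_c²/ω_s² = 3/8
Coupling ω_s² = ω_s¹ ⇒ overall = 33/7 × 3/8 = 99/56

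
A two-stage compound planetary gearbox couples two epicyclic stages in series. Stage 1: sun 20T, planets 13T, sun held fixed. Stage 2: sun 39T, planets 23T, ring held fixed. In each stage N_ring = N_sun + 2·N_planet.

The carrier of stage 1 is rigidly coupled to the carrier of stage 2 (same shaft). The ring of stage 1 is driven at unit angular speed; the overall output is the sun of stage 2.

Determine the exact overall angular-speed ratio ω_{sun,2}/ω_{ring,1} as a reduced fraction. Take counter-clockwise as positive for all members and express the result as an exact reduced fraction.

2852/1287

Stage 1: N_ring = 20 + 2·13 = 46
Stage 1: 20(ω_s−ω_c) = −46(ω_r−ω_c),  ω_s=0, ω_r=1
Stage 1: 20(0−ω_c) = −46(1−ω_c)  ⇒  66ω_c = 46  ⇒  ω_c = 23/33
  ⇒ ω_c¹/ω_r¹ = 23/33
Stage 2: N_ring = 39 + 2·23 = 85
Stage 2: 39(ω_s−ω_c) = −85(ω_r−ω_c),  ω_r=0, ω_c=1
Stage 2: ω_s = 1 − (85/39)(0−1) = 124/39
  ⇒ ω_s²/ω_c² = 124/39
Coupling ω_c² = ω_c¹ ⇒ overall = 23/33 × 124/39 = 2852/1287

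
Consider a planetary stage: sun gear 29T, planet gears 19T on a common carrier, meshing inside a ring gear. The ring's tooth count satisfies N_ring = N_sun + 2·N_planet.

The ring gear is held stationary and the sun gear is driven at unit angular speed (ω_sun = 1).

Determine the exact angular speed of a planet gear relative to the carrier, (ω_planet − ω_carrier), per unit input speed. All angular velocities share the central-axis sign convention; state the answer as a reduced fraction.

N_ring = 29 + 2·19 = 67
29(ω_s−ω_c) = −67(ω_r−ω_c),  ω_r=0, ω_s=1
29(1−ω_c) = −67(0−ω_c)  ⇒  96ω_c = 29  ⇒  ω_c = 29/96
sun–planet: 29·(1−29/96) = −19·(ω_p−ω_c)  ⇒  ω_p−ω_c = −(29/19)·(67/96) = -1943/1824

-1943/1824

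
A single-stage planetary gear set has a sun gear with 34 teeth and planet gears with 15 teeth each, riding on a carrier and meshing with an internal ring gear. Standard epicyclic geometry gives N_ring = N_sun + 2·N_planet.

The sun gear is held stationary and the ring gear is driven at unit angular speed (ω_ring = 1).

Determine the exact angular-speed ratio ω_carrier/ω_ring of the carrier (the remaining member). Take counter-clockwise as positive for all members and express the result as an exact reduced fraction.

N_ring = 34 + 2·15 = 64
34(ω_s−ω_c) = −64(ω_r−ω_c),  ω_s=0, ω_r=1
34(0−ω_c) = −64(1−ω_c)  ⇒  98ω_c = 64  ⇒  ω_c = 32/49
ω_c/ω_r = 32/49

32/49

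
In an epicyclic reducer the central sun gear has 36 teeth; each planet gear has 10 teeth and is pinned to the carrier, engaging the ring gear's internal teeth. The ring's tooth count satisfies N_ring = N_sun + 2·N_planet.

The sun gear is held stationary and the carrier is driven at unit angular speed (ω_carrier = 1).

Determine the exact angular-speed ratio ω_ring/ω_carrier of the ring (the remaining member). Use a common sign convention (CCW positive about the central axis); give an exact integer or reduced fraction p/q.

23/14

N_ring = 36 + 2·10 = 56
36(ω_s−ω_c) = −56(ω_r−ω_c),  ω_s=0, ω_c=1
ω_r = 1 − (36/56)(0−1) = 23/14
ω_r/ω_c = 23/14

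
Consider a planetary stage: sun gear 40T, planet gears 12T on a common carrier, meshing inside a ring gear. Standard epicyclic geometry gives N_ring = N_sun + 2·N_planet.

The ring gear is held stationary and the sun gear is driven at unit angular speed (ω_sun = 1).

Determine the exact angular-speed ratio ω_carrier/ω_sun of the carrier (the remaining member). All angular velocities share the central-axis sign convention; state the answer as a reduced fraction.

N_ring = 40 + 2·12 = 64
40(ω_s−ω_c) = −64(ω_r−ω_c),  ω_r=0, ω_s=1
40(1−ω_c) = −64(0−ω_c)  ⇒  104ω_c = 40  ⇒  ω_c = 5/13
ω_c/ω_s = 5/13

5/13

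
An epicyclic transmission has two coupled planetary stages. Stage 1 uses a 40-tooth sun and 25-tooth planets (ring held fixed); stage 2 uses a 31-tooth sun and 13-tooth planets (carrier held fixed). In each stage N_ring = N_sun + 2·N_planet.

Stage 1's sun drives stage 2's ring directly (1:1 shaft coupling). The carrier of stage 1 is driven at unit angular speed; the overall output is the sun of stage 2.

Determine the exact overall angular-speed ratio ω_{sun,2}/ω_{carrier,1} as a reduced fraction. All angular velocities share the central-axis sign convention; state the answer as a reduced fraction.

-741/124

Stage 1: N_ring = 40 + 2·25 = 90
Stage 1: 40(ω_s−ω_c) = −90(ω_r−ω_c),  ω_r=0, ω_c=1
Stage 1: ω_s = 1 − (90/40)(0−1) = 13/4
  ⇒ ω_s¹/ω_c¹ = 13/4
Stage 2: N_ring = 31 + 2·13 = 57
Stage 2: 31(ω_s−ω_c) = −57(ω_r−ω_c),  ω_c=0, ω_r=1
Stage 2: ω_s = 0 − (57/31)(1−0) = -57/31
  ⇒ ω_s²/ω_r² = -57/31
Coupling ω_r² = ω_s¹ ⇒ overall = 13/4 × -57/31 = -741/124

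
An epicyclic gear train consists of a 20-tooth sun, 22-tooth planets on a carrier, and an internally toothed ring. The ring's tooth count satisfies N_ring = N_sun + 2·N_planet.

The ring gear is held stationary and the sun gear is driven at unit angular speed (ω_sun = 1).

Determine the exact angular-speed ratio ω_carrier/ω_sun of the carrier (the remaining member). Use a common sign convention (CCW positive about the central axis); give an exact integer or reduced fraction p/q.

5/21

N_ring = 20 + 2·22 = 64
20(ω_s−ω_c) = −64(ω_r−ω_c),  ω_r=0, ω_s=1
20(1−ω_c) = −64(0−ω_c)  ⇒  84ω_c = 20  ⇒  ω_c = 5/21
ω_c/ω_s = 5/21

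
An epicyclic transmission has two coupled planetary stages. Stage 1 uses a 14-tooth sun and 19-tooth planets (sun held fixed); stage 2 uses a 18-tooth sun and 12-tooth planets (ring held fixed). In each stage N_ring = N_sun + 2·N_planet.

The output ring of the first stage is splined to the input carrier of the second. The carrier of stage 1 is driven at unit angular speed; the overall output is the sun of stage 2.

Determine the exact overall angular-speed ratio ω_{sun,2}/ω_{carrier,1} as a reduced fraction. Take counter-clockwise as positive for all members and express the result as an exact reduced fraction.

Stage 1: N_ring = 14 + 2·19 = 52
Stage 1: 14(ω_s−ω_c) = −52(ω_r−ω_c),  ω_s=0, ω_c=1
Stage 1: ω_r = 1 − (14/52)(0−1) = 33/26
  ⇒ ω_r¹/ω_c¹ = 33/26
Stage 2: N_ring = 18 + 2·12 = 42
Stage 2: 18(ω_s−ω_c) = −42(ω_r−ω_c),  ω_r=0, ω_c=1
Stage 2: ω_s = 1 − (42/18)(0−1) = 10/3
  ⇒ ω_s²/ω_c² = 10/3
Coupling ω_c² = ω_r¹ ⇒ overall = 33/26 × 10/3 = 55/13

55/13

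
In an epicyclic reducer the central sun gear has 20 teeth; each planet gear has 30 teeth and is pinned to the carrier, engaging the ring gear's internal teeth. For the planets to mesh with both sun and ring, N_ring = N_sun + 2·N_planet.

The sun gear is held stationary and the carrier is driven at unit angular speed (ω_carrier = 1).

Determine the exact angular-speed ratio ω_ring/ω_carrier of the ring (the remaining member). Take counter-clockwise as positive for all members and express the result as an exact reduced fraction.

N_ring = 20 + 2·30 = 80
20(ω_s−ω_c) = −80(ω_r−ω_c),  ω_s=0, ω_c=1
ω_r = 1 − (20/80)(0−1) = 5/4
ω_r/ω_c = 5/4

5/4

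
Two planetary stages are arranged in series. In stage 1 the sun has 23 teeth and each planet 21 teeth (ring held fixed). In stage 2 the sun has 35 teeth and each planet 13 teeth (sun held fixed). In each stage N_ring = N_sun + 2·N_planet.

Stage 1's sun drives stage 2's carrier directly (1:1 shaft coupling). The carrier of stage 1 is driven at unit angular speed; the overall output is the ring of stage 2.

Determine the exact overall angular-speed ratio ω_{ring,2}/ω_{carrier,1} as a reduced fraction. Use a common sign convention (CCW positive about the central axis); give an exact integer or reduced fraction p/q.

Stage 1: N_ring = 23 + 2·21 = 65
Stage 1: 23(ω_s−ω_c) = −65(ω_r−ω_c),  ω_r=0, ω_c=1
Stage 1: ω_s = 1 − (65/23)(0−1) = 88/23
  ⇒ ω_s¹/ω_c¹ = 88/23
Stage 2: N_ring = 35 + 2·13 = 61
Stage 2: 35(ω_s−ω_c) = −61(ω_r−ω_c),  ω_s=0, ω_c=1
Stage 2: ω_r = 1 − (35/61)(0−1) = 96/61
  ⇒ ω_r²/ω_c² = 96/61
Coupling ω_c² = ω_s¹ ⇒ overall = 88/23 × 96/61 = 8448/1403

8448/1403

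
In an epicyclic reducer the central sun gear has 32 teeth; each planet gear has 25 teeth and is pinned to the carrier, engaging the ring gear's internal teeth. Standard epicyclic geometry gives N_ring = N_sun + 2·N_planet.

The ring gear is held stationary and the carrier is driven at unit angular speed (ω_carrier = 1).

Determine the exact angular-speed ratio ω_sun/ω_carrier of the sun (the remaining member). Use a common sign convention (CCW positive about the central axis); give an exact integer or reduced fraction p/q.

57/16

N_ring = 32 + 2·25 = 82
32(ω_s−ω_c) = −82(ω_r−ω_c),  ω_r=0, ω_c=1
ω_s = 1 − (82/32)(0−1) = 57/16
ω_s/ω_c = 57/16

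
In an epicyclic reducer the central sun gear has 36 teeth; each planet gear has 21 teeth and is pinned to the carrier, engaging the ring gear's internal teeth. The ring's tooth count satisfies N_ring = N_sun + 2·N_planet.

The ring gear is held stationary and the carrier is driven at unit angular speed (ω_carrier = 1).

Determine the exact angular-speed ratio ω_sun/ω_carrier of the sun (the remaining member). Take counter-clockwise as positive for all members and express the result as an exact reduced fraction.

N_ring = 36 + 2·21 = 78
36(ω_s−ω_c) = −78(ω_r−ω_c),  ω_r=0, ω_c=1
ω_s = 1 − (78/36)(0−1) = 19/6
ω_s/ω_c = 19/6

19/6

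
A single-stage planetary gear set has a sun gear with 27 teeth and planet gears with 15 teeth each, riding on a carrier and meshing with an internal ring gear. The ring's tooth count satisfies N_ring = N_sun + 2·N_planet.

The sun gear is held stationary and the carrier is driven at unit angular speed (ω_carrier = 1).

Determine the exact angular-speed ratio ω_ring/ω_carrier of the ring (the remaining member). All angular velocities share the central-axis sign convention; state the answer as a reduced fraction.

28/19

N_ring = 27 + 2·15 = 57
27(ω_s−ω_c) = −57(ω_r−ω_c),  ω_s=0, ω_c=1
ω_r = 1 − (27/57)(0−1) = 28/19
ω_r/ω_c = 28/19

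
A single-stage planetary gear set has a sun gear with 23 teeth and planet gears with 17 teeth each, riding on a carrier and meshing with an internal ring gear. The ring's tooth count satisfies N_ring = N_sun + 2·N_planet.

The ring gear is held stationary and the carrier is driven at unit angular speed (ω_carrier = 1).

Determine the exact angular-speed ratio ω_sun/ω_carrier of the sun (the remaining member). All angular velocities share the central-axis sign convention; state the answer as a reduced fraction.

80/23

N_ring = 23 + 2·17 = 57
23(ω_s−ω_c) = −57(ω_r−ω_c),  ω_r=0, ω_c=1
ω_s = 1 − (57/23)(0−1) = 80/23
ω_s/ω_c = 80/23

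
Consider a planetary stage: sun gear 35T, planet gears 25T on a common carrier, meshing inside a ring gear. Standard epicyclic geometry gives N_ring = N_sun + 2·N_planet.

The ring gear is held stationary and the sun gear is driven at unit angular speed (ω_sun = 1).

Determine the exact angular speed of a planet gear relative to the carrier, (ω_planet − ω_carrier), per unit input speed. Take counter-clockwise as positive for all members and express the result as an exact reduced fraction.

N_ring = 35 + 2·25 = 85
35(ω_s−ω_c) = −85(ω_r−ω_c),  ω_r=0, ω_s=1
35(1−ω_c) = −85(0−ω_c)  ⇒  120ω_c = 35  ⇒  ω_c = 7/24
sun–planet: 35·(1−7/24) = −25·(ω_p−ω_c)  ⇒  ω_p−ω_c = −(35/25)·(17/24) = -119/120

-119/120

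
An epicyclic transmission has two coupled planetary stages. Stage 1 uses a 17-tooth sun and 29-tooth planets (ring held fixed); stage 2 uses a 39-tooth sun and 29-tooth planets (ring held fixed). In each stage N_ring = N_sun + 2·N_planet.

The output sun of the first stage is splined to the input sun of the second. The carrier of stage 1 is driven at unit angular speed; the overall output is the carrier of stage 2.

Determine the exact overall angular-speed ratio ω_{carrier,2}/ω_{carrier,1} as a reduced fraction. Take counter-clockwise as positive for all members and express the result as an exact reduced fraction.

897/578

Stage 1: N_ring = 17 + 2·29 = 75
Stage 1: 17(ω_s−ω_c) = −75(ω_r−ω_c),  ω_r=0, ω_c=1
Stage 1: ω_s = 1 − (75/17)(0−1) = 92/17
  ⇒ ω_s¹/ω_c¹ = 92/17
Stage 2: N_ring = 39 + 2·29 = 97
Stage 2: 39(ω_s−ω_c) = −97(ω_r−ω_c),  ω_r=0, ω_s=1
Stage 2: 39(1−ω_c) = −97(0−ω_c)  ⇒  136ω_c = 39  ⇒  ω_c = 39/136
  ⇒ ω_c²/ω_s² = 39/136
Coupling ω_s² = ω_s¹ ⇒ overall = 92/17 × 39/136 = 897/578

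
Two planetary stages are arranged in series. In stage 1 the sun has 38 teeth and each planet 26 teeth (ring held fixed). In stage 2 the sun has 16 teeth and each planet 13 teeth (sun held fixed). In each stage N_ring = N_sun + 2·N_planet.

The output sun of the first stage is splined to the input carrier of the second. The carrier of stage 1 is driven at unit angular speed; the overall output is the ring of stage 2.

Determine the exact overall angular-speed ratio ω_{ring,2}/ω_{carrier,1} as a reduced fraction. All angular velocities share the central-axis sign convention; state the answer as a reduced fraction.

1856/399

Stage 1: N_ring = 38 + 2·26 = 90
Stage 1: 38(ω_s−ω_c) = −90(ω_r−ω_c),  ω_r=0, ω_c=1
Stage 1: ω_s = 1 − (90/38)(0−1) = 64/19
  ⇒ ω_s¹/ω_c¹ = 64/19
Stage 2: N_ring = 16 + 2·13 = 42
Stage 2: 16(ω_s−ω_c) = −42(ω_r−ω_c),  ω_s=0, ω_c=1
Stage 2: ω_r = 1 − (16/42)(0−1) = 29/21
  ⇒ ω_r²/ω_c² = 29/21
Coupling ω_c² = ω_s¹ ⇒ overall = 64/19 × 29/21 = 1856/399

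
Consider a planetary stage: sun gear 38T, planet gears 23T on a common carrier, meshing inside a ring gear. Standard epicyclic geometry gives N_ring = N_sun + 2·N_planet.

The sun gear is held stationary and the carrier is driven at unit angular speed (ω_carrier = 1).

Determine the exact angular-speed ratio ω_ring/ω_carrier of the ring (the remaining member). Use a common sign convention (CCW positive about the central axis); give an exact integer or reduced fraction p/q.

61/42

N_ring = 38 + 2·23 = 84
38(ω_s−ω_c) = −84(ω_r−ω_c),  ω_s=0, ω_c=1
ω_r = 1 − (38/84)(0−1) = 61/42
ω_r/ω_c = 61/42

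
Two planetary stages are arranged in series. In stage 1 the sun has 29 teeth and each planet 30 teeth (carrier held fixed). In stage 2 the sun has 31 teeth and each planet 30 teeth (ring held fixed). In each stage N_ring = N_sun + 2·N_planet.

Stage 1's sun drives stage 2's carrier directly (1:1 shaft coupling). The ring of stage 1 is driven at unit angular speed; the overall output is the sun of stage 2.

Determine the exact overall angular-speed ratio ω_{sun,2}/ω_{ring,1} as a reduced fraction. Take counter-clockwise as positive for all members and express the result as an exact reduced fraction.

-10858/899

Stage 1: N_ring = 29 + 2·30 = 89
Stage 1: 29(ω_s−ω_c) = −89(ω_r−ω_c),  ω_c=0, ω_r=1
Stage 1: ω_s = 0 − (89/29)(1−0) = -89/29
  ⇒ ω_s¹/ω_r¹ = -89/29
Stage 2: N_ring = 31 + 2·30 = 91
Stage 2: 31(ω_s−ω_c) = −91(ω_r−ω_c),  ω_r=0, ω_c=1
Stage 2: ω_s = 1 − (91/31)(0−1) = 122/31
  ⇒ ω_s²/ω_c² = 122/31
Coupling ω_c² = ω_s¹ ⇒ overall = -89/29 × 122/31 = -10858/899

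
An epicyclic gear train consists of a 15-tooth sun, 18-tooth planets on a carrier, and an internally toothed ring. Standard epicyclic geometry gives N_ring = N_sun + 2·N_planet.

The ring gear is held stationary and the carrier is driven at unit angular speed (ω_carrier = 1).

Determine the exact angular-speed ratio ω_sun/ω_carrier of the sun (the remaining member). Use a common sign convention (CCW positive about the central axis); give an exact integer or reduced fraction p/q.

22/5

N_ring = 15 + 2·18 = 51
15(ω_s−ω_c) = −51(ω_r−ω_c),  ω_r=0, ω_c=1
ω_s = 1 − (51/15)(0−1) = 22/5
ω_s/ω_c = 22/5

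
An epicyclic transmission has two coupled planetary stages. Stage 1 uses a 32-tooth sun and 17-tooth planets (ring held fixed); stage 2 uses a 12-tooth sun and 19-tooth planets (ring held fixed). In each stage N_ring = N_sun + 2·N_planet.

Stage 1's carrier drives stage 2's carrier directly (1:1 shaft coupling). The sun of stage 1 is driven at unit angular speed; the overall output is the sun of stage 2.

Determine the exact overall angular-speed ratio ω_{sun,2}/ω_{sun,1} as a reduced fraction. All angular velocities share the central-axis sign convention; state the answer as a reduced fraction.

Stage 1: N_ring = 32 + 2·17 = 66
Stage 1: 32(ω_s−ω_c) = −66(ω_r−ω_c),  ω_r=0, ω_s=1
Stage 1: 32(1−ω_c) = −66(0−ω_c)  ⇒  98ω_c = 32  ⇒  ω_c = 16/49
  ⇒ ω_c¹/ω_s¹ = 16/49
Stage 2: N_ring = 12 + 2·19 = 50
Stage 2: 12(ω_s−ω_c) = −50(ω_r−ω_c),  ω_r=0, ω_c=1
Stage 2: ω_s = 1 − (50/12)(0−1) = 31/6
  ⇒ ω_s²/ω_c² = 31/6
Coupling ω_c² = ω_c¹ ⇒ overall = 16/49 × 31/6 = 248/147

248/147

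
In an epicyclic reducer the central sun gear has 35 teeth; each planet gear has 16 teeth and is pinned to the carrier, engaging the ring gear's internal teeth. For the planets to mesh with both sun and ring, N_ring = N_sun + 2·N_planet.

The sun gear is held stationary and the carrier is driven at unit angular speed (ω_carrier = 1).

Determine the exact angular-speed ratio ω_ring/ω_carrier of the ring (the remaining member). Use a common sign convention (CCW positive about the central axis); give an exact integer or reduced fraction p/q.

N_ring = 35 + 2·16 = 67
35(ω_s−ω_c) = −67(ω_r−ω_c),  ω_s=0, ω_c=1
ω_r = 1 − (35/67)(0−1) = 102/67
ω_r/ω_c = 102/67

102/67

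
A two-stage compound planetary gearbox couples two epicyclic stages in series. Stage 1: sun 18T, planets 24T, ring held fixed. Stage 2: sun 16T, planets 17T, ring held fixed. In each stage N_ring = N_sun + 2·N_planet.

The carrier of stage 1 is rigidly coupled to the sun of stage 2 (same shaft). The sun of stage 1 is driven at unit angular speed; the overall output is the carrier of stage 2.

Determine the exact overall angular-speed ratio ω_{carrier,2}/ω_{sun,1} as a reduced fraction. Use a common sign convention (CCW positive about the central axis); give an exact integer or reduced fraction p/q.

4/77

Stage 1: N_ring = 18 + 2·24 = 66
Stage 1: 18(ω_s−ω_c) = −66(ω_r−ω_c),  ω_r=0, ω_s=1
Stage 1: 18(1−ω_c) = −66(0−ω_c)  ⇒  84ω_c = 18  ⇒  ω_c = 3/14
  ⇒ ω_c¹/ω_s¹ = 3/14
Stage 2: N_ring = 16 + 2·17 = 50
Stage 2: 16(ω_s−ω_c) = −50(ω_r−ω_c),  ω_r=0, ω_s=1
Stage 2: 16(1−ω_c) = −50(0−ω_c)  ⇒  66ω_c = 16  ⇒  ω_c = 8/33
  ⇒ ω_c²/ω_s² = 8/33
Coupling ω_s² = ω_c¹ ⇒ overall = 3/14 × 8/33 = 4/77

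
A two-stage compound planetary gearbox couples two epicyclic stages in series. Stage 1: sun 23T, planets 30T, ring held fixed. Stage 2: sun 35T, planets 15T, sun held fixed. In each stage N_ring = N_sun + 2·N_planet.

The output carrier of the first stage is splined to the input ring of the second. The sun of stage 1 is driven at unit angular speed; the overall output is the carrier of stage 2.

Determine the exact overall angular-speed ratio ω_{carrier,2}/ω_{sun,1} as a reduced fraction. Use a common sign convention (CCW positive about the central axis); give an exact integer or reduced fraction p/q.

Stage 1: N_ring = 23 + 2·30 = 83
Stage 1: 23(ω_s−ω_c) = −83(ω_r−ω_c),  ω_r=0, ω_s=1
Stage 1: 23(1−ω_c) = −83(0−ω_c)  ⇒  106ω_c = 23  ⇒  ω_c = 23/106
  ⇒ ω_c¹/ω_s¹ = 23/106
Stage 2: N_ring = 35 + 2·15 = 65
Stage 2: 35(ω_s−ω_c) = −65(ω_r−ω_c),  ω_s=0, ω_r=1
Stage 2: 35(0−ω_c) = −65(1−ω_c)  ⇒  100ω_c = 65  ⇒  ω_c = 13/20
  ⇒ ω_c²/ω_r² = 13/20
Coupling ω_r² = ω_c¹ ⇒ overall = 23/106 × 13/20 = 299/2120

299/2120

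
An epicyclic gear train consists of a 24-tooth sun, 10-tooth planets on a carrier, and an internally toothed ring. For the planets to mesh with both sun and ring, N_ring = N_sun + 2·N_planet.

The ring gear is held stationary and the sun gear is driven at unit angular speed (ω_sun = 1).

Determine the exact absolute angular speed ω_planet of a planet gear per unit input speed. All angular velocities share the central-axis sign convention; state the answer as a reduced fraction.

-6/5

N_ring = 24 + 2·10 = 44
24(ω_s−ω_c) = −44(ω_r−ω_c),  ω_r=0, ω_s=1
24(1−ω_c) = −44(0−ω_c)  ⇒  68ω_c = 24  ⇒  ω_c = 6/17
sun–planet: 24·(1−6/17) = −10·(ω_p−ω_c)  ⇒  ω_p−ω_c = −(24/10)·(11/17) = -132/85
ω_p = 6/17 − 132/85 = -6/5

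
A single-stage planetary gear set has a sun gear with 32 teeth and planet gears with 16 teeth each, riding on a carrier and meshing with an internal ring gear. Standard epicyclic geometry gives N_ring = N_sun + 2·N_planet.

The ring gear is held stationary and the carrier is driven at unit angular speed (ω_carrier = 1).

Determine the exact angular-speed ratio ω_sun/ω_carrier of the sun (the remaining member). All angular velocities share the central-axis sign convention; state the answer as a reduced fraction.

N_ring = 32 + 2·16 = 64
32(ω_s−ω_c) = −64(ω_r−ω_c),  ω_r=0, ω_c=1
ω_s = 1 − (64/32)(0−1) = 3
ω_s/ω_c = 3

3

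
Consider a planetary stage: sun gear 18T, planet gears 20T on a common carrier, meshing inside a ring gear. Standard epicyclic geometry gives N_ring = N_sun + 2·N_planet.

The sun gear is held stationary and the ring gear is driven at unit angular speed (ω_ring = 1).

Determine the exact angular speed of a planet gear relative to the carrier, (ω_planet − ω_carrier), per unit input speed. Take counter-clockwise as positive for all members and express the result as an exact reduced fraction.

261/380

N_ring = 18 + 2·20 = 58
18(ω_s−ω_c) = −58(ω_r−ω_c),  ω_s=0, ω_r=1
18(0−ω_c) = −58(1−ω_c)  ⇒  76ω_c = 58  ⇒  ω_c = 29/38
sun–planet: 18·(0−29/38) = −20·(ω_p−ω_c)  ⇒  ω_p−ω_c = −(18/20)·(-29/38) = 261/380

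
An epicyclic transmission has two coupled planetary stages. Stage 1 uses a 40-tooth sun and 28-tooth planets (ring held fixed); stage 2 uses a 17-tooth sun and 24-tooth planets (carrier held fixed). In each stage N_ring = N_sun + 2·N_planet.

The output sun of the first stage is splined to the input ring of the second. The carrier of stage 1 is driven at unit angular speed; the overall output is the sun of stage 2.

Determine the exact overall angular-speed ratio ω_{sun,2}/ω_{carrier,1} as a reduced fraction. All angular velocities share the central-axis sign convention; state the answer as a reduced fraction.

-13

Stage 1: N_ring = 40 + 2·28 = 96
Stage 1: 40(ω_s−ω_c) = −96(ω_r−ω_c),  ω_r=0, ω_c=1
Stage 1: ω_s = 1 − (96/40)(0−1) = 17/5
  ⇒ ω_s¹/ω_c¹ = 17/5
Stage 2: N_ring = 17 + 2·24 = 65
Stage 2: 17(ω_s−ω_c) = −65(ω_r−ω_c),  ω_c=0, ω_r=1
Stage 2: ω_s = 0 − (65/17)(1−0) = -65/17
  ⇒ ω_s²/ω_r² = -65/17
Coupling ω_r² = ω_s¹ ⇒ overall = 17/5 × -65/17 = -13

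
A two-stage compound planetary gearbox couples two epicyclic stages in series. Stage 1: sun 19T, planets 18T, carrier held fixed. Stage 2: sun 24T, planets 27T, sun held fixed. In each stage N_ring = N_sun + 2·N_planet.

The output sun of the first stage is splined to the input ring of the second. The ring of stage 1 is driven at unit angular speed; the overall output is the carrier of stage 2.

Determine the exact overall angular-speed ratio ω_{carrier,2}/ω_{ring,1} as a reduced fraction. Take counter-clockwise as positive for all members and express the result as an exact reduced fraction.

-715/323

Stage 1: N_ring = 19 + 2·18 = 55
Stage 1: 19(ω_s−ω_c) = −55(ω_r−ω_c),  ω_c=0, ω_r=1
Stage 1: ω_s = 0 − (55/19)(1−0) = -55/19
  ⇒ ω_s¹/ω_r¹ = -55/19
Stage 2: N_ring = 24 + 2·27 = 78
Stage 2: 24(ω_s−ω_c) = −78(ω_r−ω_c),  ω_s=0, ω_r=1
Stage 2: 24(0−ω_c) = −78(1−ω_c)  ⇒  102ω_c = 78  ⇒  ω_c = 13/17
  ⇒ ω_c²/ω_r² = 13/17
Coupling ω_r² = ω_s¹ ⇒ overall = -55/19 × 13/17 = -715/323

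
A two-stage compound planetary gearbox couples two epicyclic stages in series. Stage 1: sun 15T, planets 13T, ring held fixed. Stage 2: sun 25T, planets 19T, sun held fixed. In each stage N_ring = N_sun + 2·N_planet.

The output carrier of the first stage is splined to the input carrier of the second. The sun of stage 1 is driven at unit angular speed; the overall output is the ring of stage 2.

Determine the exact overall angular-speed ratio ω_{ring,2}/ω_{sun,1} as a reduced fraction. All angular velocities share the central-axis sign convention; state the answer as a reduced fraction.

Stage 1: N_ring = 15 + 2·13 = 41
Stage 1: 15(ω_s−ω_c) = −41(ω_r−ω_c),  ω_r=0, ω_s=1
Stage 1: 15(1−ω_c) = −41(0−ω_c)  ⇒  56ω_c = 15  ⇒  ω_c = 15/56
  ⇒ ω_c¹/ω_s¹ = 15/56
Stage 2: N_ring = 25 + 2·19 = 63
Stage 2: 25(ω_s−ω_c) = −63(ω_r−ω_c),  ω_s=0, ω_c=1
Stage 2: ω_r = 1 − (25/63)(0−1) = 88/63
  ⇒ ω_r²/ω_c² = 88/63
Coupling ω_c² = ω_c¹ ⇒ overall = 15/56 × 88/63 = 55/147

55/147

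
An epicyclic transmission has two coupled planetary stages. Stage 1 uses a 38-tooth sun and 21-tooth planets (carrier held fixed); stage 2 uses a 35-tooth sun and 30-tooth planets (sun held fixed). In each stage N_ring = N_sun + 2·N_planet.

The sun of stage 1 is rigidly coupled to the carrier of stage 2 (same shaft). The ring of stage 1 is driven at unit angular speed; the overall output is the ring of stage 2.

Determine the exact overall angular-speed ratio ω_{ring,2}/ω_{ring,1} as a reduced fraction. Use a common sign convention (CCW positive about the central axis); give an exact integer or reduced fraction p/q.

-1040/361

Stage 1: N_ring = 38 + 2·21 = 80
Stage 1: 38(ω_s−ω_c) = −80(ω_r−ω_c),  ω_c=0, ω_r=1
Stage 1: ω_s = 0 − (80/38)(1−0) = -40/19
  ⇒ ω_s¹/ω_r¹ = -40/19
Stage 2: N_ring = 35 + 2·30 = 95
Stage 2: 35(ω_s−ω_c) = −95(ω_r−ω_c),  ω_s=0, ω_c=1
Stage 2: ω_r = 1 − (35/95)(0−1) = 26/19
  ⇒ ω_r²/ω_c² = 26/19
Coupling ω_c² = ω_s¹ ⇒ overall = -40/19 × 26/19 = -1040/361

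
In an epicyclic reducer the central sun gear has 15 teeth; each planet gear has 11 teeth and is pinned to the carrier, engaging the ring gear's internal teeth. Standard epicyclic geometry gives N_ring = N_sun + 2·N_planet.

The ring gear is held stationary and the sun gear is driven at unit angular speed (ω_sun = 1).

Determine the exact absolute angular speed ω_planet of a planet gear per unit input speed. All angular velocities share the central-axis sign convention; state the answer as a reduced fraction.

-15/22

N_ring = 15 + 2·11 = 37
15(ω_s−ω_c) = −37(ω_r−ω_c),  ω_r=0, ω_s=1
15(1−ω_c) = −37(0−ω_c)  ⇒  52ω_c = 15  ⇒  ω_c = 15/52
sun–planet: 15·(1−15/52) = −11·(ω_p−ω_c)  ⇒  ω_p−ω_c = −(15/11)·(37/52) = -555/572
ω_p = 15/52 − 555/572 = -15/22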